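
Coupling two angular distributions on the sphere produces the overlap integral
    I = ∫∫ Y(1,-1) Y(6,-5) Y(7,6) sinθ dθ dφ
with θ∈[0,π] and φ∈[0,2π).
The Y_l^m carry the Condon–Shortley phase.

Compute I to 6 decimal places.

0.309019

Checks pass: Σm=0; 14 even; l₃=7∈[5,7].
(2·1+1)(2·6+1)(2·7+1) = 585
Δ: 0! 2! 12! / 15! → 1/1365
sum: t=0:+1/518400 = 1/518400
3j²(1 6 7; 0 0 0) = Δ·Π!·Σ² = 7/195  (sign -1)
sum: t=0:+1/79833600 = 1/79833600
3j²(1 6 7; -1 -5 6) = Δ·Π!·Σ² = 2/35  (sign -1)
combine: 4πI² = 585·7/195·2/35 = 6/5
take √, sign +1: I = 0.30901936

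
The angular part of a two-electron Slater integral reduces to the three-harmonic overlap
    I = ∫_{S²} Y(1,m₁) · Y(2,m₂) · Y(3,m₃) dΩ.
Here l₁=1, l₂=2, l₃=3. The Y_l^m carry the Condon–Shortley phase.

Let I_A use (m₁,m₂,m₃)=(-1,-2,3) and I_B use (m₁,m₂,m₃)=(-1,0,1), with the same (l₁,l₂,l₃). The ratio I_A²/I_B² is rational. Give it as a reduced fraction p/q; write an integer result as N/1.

l's match ⇒ only the (l;m) 3-j factors differ between A and B.
A: triangle coeff Δ(1,2,3) = 1/105; Σ_t [0,0]: t=0:+1/48 = 1/48; (3j)²=1/7 [(1 2 3; -1 -2 3)], sign=+1
B: triangle coeff Δ(1,2,3) = 1/105; Σ_t [0,0]: t=0:+1/8 = 1/8; (3j)²=2/35 [(1 2 3; -1 0 1)], sign=+1
I_A²/I_B² = (1/7)/(2/35) = 5/2

5/2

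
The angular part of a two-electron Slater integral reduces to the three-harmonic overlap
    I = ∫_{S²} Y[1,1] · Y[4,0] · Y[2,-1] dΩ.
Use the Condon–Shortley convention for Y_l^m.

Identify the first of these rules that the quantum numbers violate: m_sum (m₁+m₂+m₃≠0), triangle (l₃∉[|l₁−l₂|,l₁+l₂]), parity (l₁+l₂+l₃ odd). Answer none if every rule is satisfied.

triangle

azimuthal sum: 1 + 0 − 1 = 0  ✓
3 ≤ 2 ≤ 5 (triangle on l)  ✗
L = 1 + 4 + 2 = 7 (odd)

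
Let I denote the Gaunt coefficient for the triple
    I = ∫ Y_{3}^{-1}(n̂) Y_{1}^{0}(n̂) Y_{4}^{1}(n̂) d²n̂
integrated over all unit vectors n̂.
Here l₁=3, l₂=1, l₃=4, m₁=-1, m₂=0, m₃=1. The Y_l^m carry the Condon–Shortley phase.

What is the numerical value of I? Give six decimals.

-0.238414

m-sum 0 ✓  L=8 even ✓  2≤4≤4 ✓
Π(2lᵢ+1) = 7×3×9 = 189
triangle coeff Δ(3,1,4) = 1/252
Σ_t [0,0]: t=0:+1/36 = 1/36
(3j)²=4/63 [(3 1 4; 0 0 0)], sign=+1
Σ_t [0,0]: t=0:+1/48 = 1/48
(3j)²=5/84 [(3 1 4; -1 0 1)], sign=-1
⇒ 4πI² = 5/7
I = (-1)√(5/7/(4π)) = -0.23841361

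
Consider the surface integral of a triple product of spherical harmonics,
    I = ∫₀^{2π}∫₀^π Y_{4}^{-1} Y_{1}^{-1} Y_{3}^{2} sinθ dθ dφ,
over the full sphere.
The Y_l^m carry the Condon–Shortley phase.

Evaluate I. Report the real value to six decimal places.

Checks pass: Σm=0; 8 even; l₃=3∈[3,5].
(2·4+1)(2·1+1)(2·3+1) = 189
Δ: 2! 6! 0! / 9! → 1/252
sum: t=1:−1/36 = -1/36
3j²(4 1 3; 0 0 0) = Δ·Π!·Σ² = 4/63  (sign +1)
sum: t=0:+1/240 = 1/240
3j²(4 1 3; -1 -1 2) = Δ·Π!·Σ² = 1/84  (sign -1)
combine: 4πI² = 189·4/63·1/84 = 1/7
take √, sign -1: I = -0.10662181

-0.106622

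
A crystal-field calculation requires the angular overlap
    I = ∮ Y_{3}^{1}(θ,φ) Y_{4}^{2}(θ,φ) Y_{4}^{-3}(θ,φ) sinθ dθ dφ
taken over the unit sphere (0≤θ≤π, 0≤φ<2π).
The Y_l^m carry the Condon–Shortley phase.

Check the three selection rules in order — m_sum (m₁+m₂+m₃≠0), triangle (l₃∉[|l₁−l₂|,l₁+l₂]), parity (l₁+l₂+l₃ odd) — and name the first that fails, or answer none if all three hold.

parity

Σmᵢ = 0  ✓
l₃∈[|l₁−l₂|,l₁+l₂]=[1,7], have l₃=4  ✓
Σlᵢ = 11 ⇒ odd  ✗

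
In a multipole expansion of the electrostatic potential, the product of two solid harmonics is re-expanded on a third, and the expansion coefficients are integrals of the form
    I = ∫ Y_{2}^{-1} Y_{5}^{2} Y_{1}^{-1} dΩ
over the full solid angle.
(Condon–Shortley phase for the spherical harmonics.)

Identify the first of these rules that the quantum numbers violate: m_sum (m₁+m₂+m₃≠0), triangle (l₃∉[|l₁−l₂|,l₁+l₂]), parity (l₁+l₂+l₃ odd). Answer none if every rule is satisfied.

Σmᵢ = 0  ✓
l₃∈[|l₁−l₂|,l₁+l₂]=[3,7], have l₃=1  ✗
Σlᵢ = 8 ⇒ even

triangle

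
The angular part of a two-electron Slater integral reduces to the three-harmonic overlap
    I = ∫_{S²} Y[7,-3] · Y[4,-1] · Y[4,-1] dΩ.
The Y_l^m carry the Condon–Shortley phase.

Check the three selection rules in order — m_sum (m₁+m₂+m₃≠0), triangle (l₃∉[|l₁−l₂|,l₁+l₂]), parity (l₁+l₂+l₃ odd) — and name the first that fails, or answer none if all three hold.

m_sum

m₁+m₂+m₃ = -3 − 1 − 1 = -5  ✗
triangle: |7−4|=3 ≤ l₃=4 ≤ 7+4=11
parity: l₁+l₂+l₃ = 15 is odd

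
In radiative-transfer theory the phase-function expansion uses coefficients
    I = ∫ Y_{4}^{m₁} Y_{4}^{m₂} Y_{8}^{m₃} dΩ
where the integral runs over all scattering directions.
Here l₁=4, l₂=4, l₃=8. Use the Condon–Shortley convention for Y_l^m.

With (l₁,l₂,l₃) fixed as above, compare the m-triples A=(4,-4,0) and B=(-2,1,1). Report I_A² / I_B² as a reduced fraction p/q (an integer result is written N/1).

1/1764

l's match ⇒ only the (l;m) 3-j factors differ between A and B.
A: triangle coeff Δ(4,4,8) = 1/218790; Σ_t [0,0]: t=0:+1/1625702400 = 1/1625702400; (3j)²=1/218790 [(4 4 8; 4 -4 0)], sign=+1
B: triangle coeff Δ(4,4,8) = 1/218790; Σ_t [0,0]: t=0:+1/1036800 = 1/1036800; (3j)²=98/12155 [(4 4 8; -2 1 1)], sign=-1
I_A²/I_B² = (1/218790)/(98/12155) = 1/1764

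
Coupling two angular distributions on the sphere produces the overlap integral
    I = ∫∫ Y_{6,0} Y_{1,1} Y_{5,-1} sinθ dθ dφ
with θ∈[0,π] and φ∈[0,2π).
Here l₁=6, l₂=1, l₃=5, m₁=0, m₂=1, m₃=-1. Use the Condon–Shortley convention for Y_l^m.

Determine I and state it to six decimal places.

0.158246

m-sum 0 ✓  L=12 even ✓  5≤5≤7 ✓
Π(2lᵢ+1) = 13×3×11 = 429
triangle coeff Δ(6,1,5) = 1/858
Σ_t [1,1]: t=1:−1/14400 = -1/14400
(3j)²=6/143 [(6 1 5; 0 0 0)], sign=+1
Σ_t [2,2]: t=2:+1/34560 = 1/34560
(3j)²=5/286 [(6 1 5; 0 1 -1)], sign=+1
⇒ 4πI² = 45/143
I = (+1)√(45/143/(4π)) = 0.15824621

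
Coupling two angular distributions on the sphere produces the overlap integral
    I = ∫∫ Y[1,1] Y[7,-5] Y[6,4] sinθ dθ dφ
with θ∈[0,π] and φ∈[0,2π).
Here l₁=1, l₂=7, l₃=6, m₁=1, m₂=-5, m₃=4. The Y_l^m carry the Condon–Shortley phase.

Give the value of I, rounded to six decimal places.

-0.284256

m-sum 0 ✓  L=14 even ✓  6≤6≤8 ✓
Π(2lᵢ+1) = 3×15×13 = 585
triangle coeff Δ(1,7,6) = 1/1365
Σ_t [1,1]: t=1:−1/518400 = -1/518400
(3j)²=7/195 [(1 7 6; 0 0 0)], sign=-1
Σ_t [0,0]: t=0:+1/14515200 = 1/14515200
(3j)²=22/455 [(1 7 6; 1 -5 4)], sign=+1
⇒ 4πI² = 66/65
I = (-1)√(66/65/(4π)) = -0.28425647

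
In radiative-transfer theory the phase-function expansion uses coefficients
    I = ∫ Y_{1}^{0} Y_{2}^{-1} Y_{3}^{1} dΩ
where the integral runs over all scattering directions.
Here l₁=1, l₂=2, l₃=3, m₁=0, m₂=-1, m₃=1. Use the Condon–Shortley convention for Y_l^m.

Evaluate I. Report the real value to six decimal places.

-0.233597

Rules hold: Σm=0, L=6 even, 1≤3≤3.
N = 3·5·7 = 105
Δ = 0!·2!·4!/7! = 1/105
Racah Σ t=0..0: t=0:+1/4 = 1/4
⇒ 3j(1 2 3; 0 0 0)² = 3/35, sgn -1
Racah Σ t=0..0: t=0:+1/6 = 1/6
⇒ 3j(1 2 3; 0 -1 1)² = 8/105, sgn +1
4πI² = N·(3j₀)²·(3jₘ)² = 24/35
I = -1·√(0.685714/4π) = -0.23359668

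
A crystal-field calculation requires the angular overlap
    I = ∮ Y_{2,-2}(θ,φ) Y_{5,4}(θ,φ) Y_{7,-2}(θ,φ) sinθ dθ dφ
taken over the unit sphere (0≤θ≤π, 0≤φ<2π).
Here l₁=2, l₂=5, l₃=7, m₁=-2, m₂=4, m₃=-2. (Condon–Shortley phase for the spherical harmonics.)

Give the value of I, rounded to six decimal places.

m-sum 0 ✓  L=14 even ✓  3≤7≤7 ✓
Π(2lᵢ+1) = 5×11×15 = 825
triangle coeff Δ(2,5,7) = 1/15015
Σ_t [0,0]: t=0:+1/57600 = 1/57600
(3j)²=21/715 [(2 5 7; 0 0 0)], sign=-1
Σ_t [0,0]: t=0:+1/8709120 = 1/8709120
(3j)²=1/3003 [(2 5 7; -2 4 -2)], sign=-1
⇒ 4πI² = 15/1859
I = (+1)√(15/1859/(4π)) = 0.02533967

0.025340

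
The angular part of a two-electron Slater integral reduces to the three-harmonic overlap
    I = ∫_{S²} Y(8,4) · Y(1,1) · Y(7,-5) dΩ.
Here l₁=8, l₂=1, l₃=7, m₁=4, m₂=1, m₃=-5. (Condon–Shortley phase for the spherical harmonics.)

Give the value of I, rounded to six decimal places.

Rules hold: Σm=0, L=16 even, 7≤7≤9.
N = 17·3·15 = 765
Δ = 2!·14!·0!/17! = 1/2040
Racah Σ t=1..1: t=1:−1/25401600 = -1/25401600
⇒ 3j(8 1 7; 0 0 0)² = 8/255, sgn +1
Racah Σ t=2..2: t=2:+1/1916006400 = 1/1916006400
⇒ 3j(8 1 7; 4 1 -5)² = 1/340, sgn +1
4πI² = N·(3j₀)²·(3jₘ)² = 6/85
I = +1·√(0.0705882/4π) = 0.07494820

0.074948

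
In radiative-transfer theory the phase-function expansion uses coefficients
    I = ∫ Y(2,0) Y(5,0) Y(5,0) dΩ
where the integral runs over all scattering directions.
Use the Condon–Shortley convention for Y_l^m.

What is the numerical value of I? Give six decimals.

Rules hold: Σm=0, L=12 even, 3≤5≤7.
N = 5·11·11 = 605
Δ = 2!·2!·8!/13! = 1/38610
Racah Σ t=0..2: t=0:+1/2880 t=1:−1/576 t=2:+1/2880 = -1/960
⇒ 3j(2 5 5; 0 0 0)² = 10/429, sgn +1
(m-triple is (0,0,0) — same symbol as above.)
4πI² = N·(3j₀)²·(3jₘ)² = 500/1521
I = +1·√(0.328731/4π) = 0.16173926

0.161739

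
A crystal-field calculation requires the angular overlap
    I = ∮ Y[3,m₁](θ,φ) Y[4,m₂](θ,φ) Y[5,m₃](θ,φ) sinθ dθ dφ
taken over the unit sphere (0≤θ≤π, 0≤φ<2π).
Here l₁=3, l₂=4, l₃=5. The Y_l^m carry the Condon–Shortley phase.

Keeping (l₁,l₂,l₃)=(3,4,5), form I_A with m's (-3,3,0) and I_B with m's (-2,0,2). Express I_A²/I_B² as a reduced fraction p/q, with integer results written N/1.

9/4

l's match ⇒ only the (l;m) 3-j factors differ between A and B.
A: triangle coeff Δ(3,4,5) = 1/180180; Σ_t [2,2]: t=2:+1/5760 = 1/5760; (3j)²=5/572 [(3 4 5; -3 3 0)], sign=-1
B: triangle coeff Δ(3,4,5) = 1/180180; Σ_t [1,2]: t=1:−1/864 t=2:+1/576 = 1/1728; (3j)²=5/1287 [(3 4 5; -2 0 2)], sign=-1
I_A²/I_B² = (5/572)/(5/1287) = 9/4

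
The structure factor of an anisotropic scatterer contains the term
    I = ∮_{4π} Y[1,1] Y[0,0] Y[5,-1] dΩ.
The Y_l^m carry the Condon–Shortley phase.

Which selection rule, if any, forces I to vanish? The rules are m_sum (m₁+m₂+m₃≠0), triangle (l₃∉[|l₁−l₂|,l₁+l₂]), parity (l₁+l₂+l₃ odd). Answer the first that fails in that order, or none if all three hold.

triangle

m₁+m₂+m₃ = 1 + 0 − 1 = 0  ✓
triangle: |1−0|=1 ≤ l₃=5 ≤ 1+0=1  ✗
parity: l₁+l₂+l₃ = 6 is even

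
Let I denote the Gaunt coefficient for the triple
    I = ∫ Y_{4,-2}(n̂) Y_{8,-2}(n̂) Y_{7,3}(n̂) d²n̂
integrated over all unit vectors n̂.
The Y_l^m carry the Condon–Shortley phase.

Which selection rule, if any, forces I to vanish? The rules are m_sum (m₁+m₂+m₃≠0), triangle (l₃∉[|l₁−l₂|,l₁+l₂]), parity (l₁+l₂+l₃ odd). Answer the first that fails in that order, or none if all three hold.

m_sum

Σmᵢ = -1  ✗
l₃∈[|l₁−l₂|,l₁+l₂]=[4,12], have l₃=7
Σlᵢ = 19 ⇒ odd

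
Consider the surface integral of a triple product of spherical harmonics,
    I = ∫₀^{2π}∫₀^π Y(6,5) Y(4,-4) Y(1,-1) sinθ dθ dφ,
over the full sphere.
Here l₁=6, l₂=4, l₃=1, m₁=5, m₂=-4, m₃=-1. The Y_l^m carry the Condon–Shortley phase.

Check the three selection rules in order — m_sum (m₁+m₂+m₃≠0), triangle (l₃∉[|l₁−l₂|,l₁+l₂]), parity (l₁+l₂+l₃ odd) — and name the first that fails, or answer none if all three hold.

triangle

Σmᵢ = 0  ✓
l₃∈[|l₁−l₂|,l₁+l₂]=[2,10], have l₃=1  ✗
Σlᵢ = 11 ⇒ odd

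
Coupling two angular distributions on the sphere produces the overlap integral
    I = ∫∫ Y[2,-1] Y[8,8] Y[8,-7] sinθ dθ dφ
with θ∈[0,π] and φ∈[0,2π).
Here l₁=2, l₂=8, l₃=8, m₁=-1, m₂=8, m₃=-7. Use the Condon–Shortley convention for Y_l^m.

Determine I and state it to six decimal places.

0.162642

Checks pass: Σm=0; 18 even; l₃=8∈[6,10].
(2·2+1)(2·8+1)(2·8+1) = 1445
Δ: 2! 2! 14! / 19! → 1/348840
sum: t=0:+1/116121600 t=1:−1/25401600 t=2:+1/116121600 = -1/45158400
3j²(2 8 8; 0 0 0) = Δ·Π!·Σ² = 24/1615  (sign -1)
sum: t=2:+1/174356582400 = 1/174356582400
3j²(2 8 8; -1 8 -7) = Δ·Π!·Σ² = 5/323  (sign -1)
combine: 4πI² = 1445·24/1615·5/323 = 120/361
take √, sign +1: I = 0.16264177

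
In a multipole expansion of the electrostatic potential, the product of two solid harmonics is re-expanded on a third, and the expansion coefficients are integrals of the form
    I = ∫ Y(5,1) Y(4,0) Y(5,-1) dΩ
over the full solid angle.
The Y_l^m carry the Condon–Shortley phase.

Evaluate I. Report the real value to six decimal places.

Rules hold: Σm=0, L=14 even, 1≤5≤9.
N = 11·9·11 = 1089
Δ = 4!·6!·4!/15! = 1/3153150
Racah Σ t=0..4: t=0:+1/69120 t=1:−1/1728 t=2:+1/576 t=3:−1/1728 t=4:+1/69120 = 7/11520
⇒ 3j(5 4 5; 0 0 0)² = 2/143, sgn -1
Racah Σ t=0..4: t=0:+1/27648 t=1:−1/1296 t=2:+1/768 t=3:−1/4320 t=4:+1/414720 = 7/20736
⇒ 3j(5 4 5; 1 0 -1)² = 8/1287, sgn +1
4πI² = N·(3j₀)²·(3jₘ)² = 16/169
I = -1·√(0.0946746/4π) = -0.08679840

-0.086798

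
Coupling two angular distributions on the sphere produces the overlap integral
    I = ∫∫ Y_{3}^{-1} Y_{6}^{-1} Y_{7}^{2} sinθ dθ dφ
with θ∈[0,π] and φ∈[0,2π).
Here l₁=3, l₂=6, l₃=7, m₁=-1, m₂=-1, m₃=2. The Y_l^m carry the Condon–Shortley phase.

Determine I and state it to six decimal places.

0.123918

m-sum 0 ✓  L=16 even ✓  3≤7≤9 ✓
Π(2lᵢ+1) = 7×13×15 = 1365
triangle coeff Δ(3,6,7) = 1/2042040
Σ_t [0,2]: t=0:+1/207360 t=1:−1/57600 t=2:+1/207360 = -1/129600
(3j)²=168/12155 [(3 6 7; 0 0 0)], sign=+1
Σ_t [0,2]: t=0:+1/691200 t=1:−1/103680 t=2:+1/241920 = -59/14515200
(3j)²=3481/340340 [(3 6 7; -1 -1 2)], sign=+1
⇒ 4πI² = 438606/2272985
I = (+1)√(438606/2272985/(4π)) = 0.12391791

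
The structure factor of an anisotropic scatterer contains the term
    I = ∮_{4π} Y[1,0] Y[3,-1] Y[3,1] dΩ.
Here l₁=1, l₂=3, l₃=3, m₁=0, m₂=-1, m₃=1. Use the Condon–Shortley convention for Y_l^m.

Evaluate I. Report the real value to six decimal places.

0.000000

Σlᵢ=7 odd — θ-integrand is odd under cosθ→−cosθ; I=0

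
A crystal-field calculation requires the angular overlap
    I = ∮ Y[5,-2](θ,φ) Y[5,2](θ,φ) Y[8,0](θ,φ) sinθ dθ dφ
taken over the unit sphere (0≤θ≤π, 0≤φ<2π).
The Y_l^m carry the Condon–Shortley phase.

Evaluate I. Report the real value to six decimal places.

Rules hold: Σm=0, L=18 even, 0≤8≤10.
N = 11·11·17 = 2057
Δ = 2!·8!·8!/19! = 1/37413090
Racah Σ t=0..2: t=0:+1/1036800 t=1:−1/331776 t=2:+1/1036800 = -1/921600
⇒ 3j(5 5 8; 0 0 0)² = 490/46189, sgn -1
Racah Σ t=0..2: t=0:+1/50803200 t=1:−1/2073600 t=2:+1/1036800 = 17/33868800
⇒ 3j(5 5 8; -2 2 0)² = 136/13585, sgn +1
4πI² = N·(3j₀)²·(3jₘ)² = 13328/61009
I = -1·√(0.21846/4π) = -0.13185014

-0.131850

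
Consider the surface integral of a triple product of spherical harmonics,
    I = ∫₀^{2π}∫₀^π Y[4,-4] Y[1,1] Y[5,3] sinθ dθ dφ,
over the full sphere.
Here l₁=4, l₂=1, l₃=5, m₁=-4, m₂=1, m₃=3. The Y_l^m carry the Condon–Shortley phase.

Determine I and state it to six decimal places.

Rules hold: Σm=0, L=10 even, 3≤5≤5.
N = 9·3·11 = 297
Δ = 0!·8!·2!/11! = 1/495
Racah Σ t=0..0: t=0:+1/576 = 1/576
⇒ 3j(4 1 5; 0 0 0)² = 5/99, sgn -1
Racah Σ t=0..0: t=0:+1/80640 = 1/80640
⇒ 3j(4 1 5; -4 1 3)² = 1/495, sgn +1
4πI² = N·(3j₀)²·(3jₘ)² = 1/33
I = -1·√(0.030303/4π) = -0.04910640

-0.049106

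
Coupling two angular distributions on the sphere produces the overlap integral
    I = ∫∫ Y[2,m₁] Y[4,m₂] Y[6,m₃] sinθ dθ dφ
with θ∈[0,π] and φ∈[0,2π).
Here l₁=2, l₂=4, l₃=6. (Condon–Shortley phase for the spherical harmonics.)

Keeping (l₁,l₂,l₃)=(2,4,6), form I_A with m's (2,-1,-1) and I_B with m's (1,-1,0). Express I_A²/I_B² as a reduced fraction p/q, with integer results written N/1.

7/24

Same 2,4,6: normalisation and zero-m 3j drop out of the ratio.
A: Δ: 0! 4! 8! / 13! → 1/6435; sum: t=0:+1/17280 = 1/17280; 3j²(2 4 6; 2 -1 -1) = Δ·Π!·Σ² = 7/1287  (sign -1)
B: Δ: 0! 4! 8! / 13! → 1/6435; sum: t=0:+1/4320 = 1/4320; 3j²(2 4 6; 1 -1 0) = Δ·Π!·Σ² = 8/429  (sign +1)
I_A²/I_B² = (7/1287)/(8/429) = 7/24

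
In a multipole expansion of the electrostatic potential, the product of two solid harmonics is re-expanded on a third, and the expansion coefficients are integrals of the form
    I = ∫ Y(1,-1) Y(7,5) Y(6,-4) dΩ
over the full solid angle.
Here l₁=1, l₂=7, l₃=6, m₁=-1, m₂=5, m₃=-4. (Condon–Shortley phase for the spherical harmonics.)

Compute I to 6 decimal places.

m-sum 0 ✓  L=14 even ✓  6≤6≤8 ✓
Π(2lᵢ+1) = 3×15×13 = 585
triangle coeff Δ(1,7,6) = 1/1365
Σ_t [1,1]: t=1:−1/518400 = -1/518400
(3j)²=7/195 [(1 7 6; 0 0 0)], sign=-1
Σ_t [2,2]: t=2:+1/14515200 = 1/14515200
(3j)²=22/455 [(1 7 6; -1 5 -4)], sign=+1
⇒ 4πI² = 66/65
I = (-1)√(66/65/(4π)) = -0.28425647

-0.284256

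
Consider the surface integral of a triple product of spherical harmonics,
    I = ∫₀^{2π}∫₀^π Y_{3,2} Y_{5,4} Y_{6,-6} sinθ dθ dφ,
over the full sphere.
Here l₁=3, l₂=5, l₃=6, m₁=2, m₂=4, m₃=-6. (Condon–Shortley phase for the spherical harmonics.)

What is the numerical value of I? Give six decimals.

0.207001

m-sum 0 ✓  L=14 even ✓  2≤6≤8 ✓
Π(2lᵢ+1) = 7×11×13 = 1001
triangle coeff Δ(3,5,6) = 1/675675
Σ_t [0,2]: t=0:+1/8640 t=1:−1/2304 t=2:+1/8640 = -7/34560
(3j)²=7/429 [(3 5 6; 0 0 0)], sign=-1
Σ_t [1,1]: t=1:−1/967680 = -1/967680
(3j)²=3/91 [(3 5 6; 2 4 -6)], sign=-1
⇒ 4πI² = 7/13
I = (+1)√(7/13/(4π)) = 0.20700098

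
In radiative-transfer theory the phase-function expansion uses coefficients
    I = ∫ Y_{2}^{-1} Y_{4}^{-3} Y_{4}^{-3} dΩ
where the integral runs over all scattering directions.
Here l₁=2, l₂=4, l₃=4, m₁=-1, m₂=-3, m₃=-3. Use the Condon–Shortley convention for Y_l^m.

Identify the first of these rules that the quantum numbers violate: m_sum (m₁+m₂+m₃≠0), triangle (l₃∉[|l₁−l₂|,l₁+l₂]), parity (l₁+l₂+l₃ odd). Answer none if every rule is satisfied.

m_sum

Σmᵢ = -7  ✗
l₃∈[|l₁−l₂|,l₁+l₂]=[2,6], have l₃=4
Σlᵢ = 10 ⇒ even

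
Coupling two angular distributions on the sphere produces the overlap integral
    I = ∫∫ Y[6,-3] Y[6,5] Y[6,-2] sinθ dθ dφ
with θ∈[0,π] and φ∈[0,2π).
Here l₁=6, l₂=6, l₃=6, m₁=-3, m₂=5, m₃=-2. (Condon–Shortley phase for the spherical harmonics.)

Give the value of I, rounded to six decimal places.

Rules hold: Σm=0, L=18 even, 0≤6≤12.
N = 13·13·13 = 2197
Δ = 6!·6!·6!/19! = 1/325909584
Racah Σ t=0..6: t=0:+1/373248000 t=1:−1/1728000 t=2:+1/110592 t=3:−1/46656 t=4:+1/110592 t=5:−1/1728000 t=6:+1/373248000 = -7/1555200
⇒ 3j(6 6 6; 0 0 0)² = 400/46189, sgn -1
Racah Σ t=5..6: t=5:−1/4147200 t=6:+1/3110400 = 1/12441600
⇒ 3j(6 6 6; -3 5 -2)² = 7/4199, sgn +1
4πI² = N·(3j₀)²·(3jₘ)² = 36400/1147619
I = -1·√(0.0317178/4π) = -0.05023968

-0.050240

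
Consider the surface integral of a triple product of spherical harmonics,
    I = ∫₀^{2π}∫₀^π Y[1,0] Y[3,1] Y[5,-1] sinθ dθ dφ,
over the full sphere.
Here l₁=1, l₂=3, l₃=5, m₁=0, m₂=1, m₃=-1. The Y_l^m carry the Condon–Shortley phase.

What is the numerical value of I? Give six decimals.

0.000000

l₃=5 ∉ [2,4] — triangle fails ⇒ I = 0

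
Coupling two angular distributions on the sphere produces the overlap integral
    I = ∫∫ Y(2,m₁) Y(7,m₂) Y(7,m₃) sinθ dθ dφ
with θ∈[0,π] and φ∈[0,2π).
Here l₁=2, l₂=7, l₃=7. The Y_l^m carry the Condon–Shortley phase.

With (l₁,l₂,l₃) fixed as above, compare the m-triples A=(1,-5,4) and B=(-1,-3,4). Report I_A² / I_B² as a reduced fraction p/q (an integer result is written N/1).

729/539

Shared (l₁,l₂,l₃)=(2,7,7): N and (l;000)² cancel in I_A²/I_B².
A: Δ = 2!·2!·12!/17! = 1/185640; Racah Σ t=0..1: t=0:+1/14515200 t=1:−1/79833600 = 1/17740800; ⇒ 3j(2 7 7; 1 -5 4)² = 729/30940, sgn -1
B: Δ = 2!·2!·12!/17! = 1/185640; Racah Σ t=1..2: t=1:−1/4354560 t=2:+1/14515200 = -1/6220800; ⇒ 3j(2 7 7; -1 -3 4)² = 77/4420, sgn +1
I_A²/I_B² = (729/30940)/(77/4420) = 729/539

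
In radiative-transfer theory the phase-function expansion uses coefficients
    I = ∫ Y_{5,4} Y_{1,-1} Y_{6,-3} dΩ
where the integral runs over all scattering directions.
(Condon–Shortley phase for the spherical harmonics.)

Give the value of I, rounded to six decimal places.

m-sum 0 ✓  L=12 even ✓  4≤6≤6 ✓
Π(2lᵢ+1) = 11×3×13 = 429
triangle coeff Δ(5,1,6) = 1/858
Σ_t [0,0]: t=0:+1/14400 = 1/14400
(3j)²=6/143 [(5 1 6; 0 0 0)], sign=+1
Σ_t [0,0]: t=0:+1/725760 = 1/725760
(3j)²=1/286 [(5 1 6; 4 -1 -3)], sign=-1
⇒ 4πI² = 9/143
I = (-1)√(9/143/(4π)) = -0.07076985

-0.070770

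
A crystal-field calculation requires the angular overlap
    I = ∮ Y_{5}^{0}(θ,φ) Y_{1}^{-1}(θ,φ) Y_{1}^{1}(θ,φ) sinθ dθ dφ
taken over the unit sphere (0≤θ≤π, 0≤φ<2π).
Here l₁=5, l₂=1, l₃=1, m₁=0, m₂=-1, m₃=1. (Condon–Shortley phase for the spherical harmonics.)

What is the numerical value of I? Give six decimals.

0.000000

|5−1|≤1≤5+1 violated ⇒ I = 0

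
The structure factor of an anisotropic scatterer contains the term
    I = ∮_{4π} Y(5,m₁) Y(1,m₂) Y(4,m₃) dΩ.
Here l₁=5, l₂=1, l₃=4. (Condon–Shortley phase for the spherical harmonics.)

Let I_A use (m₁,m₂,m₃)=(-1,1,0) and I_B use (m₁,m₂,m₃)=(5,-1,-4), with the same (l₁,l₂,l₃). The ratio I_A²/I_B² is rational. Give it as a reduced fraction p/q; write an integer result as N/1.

1/3

Same 5,1,4: normalisation and zero-m 3j drop out of the ratio.
A: Δ: 2! 8! 0! / 11! → 1/495; sum: t=2:+1/1152 = 1/1152; 3j²(5 1 4; -1 1 0) = Δ·Π!·Σ² = 1/33  (sign +1)
B: Δ: 2! 8! 0! / 11! → 1/495; sum: t=0:+1/80640 = 1/80640; 3j²(5 1 4; 5 -1 -4) = Δ·Π!·Σ² = 1/11  (sign +1)
I_A²/I_B² = (1/33)/(1/11) = 1/3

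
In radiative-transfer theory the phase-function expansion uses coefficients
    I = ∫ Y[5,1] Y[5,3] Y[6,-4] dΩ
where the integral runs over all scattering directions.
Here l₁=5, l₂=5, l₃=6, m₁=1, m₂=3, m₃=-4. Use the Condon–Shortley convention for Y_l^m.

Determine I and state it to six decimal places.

-0.069086

Checks pass: Σm=0; 16 even; l₃=6∈[0,10].
(2·5+1)(2·5+1)(2·6+1) = 1573
Δ: 4! 6! 6! / 17! → 1/28588560
sum: t=0:+1/345600 t=1:−1/13824 t=2:+1/5184 t=3:−1/13824 t=4:+1/345600 = 7/129600
3j²(5 5 6; 0 0 0) = Δ·Π!·Σ² = 80/7293  (sign +1)
sum: t=2:+1/138240 t=3:−1/86400 t=4:+1/829440 = -13/4147200
3j²(5 5 6; 1 3 -4) = Δ·Π!·Σ² = 13/3740  (sign -1)
combine: 4πI² = 1573·80/7293·13/3740 = 52/867
take √, sign -1: I = -0.06908555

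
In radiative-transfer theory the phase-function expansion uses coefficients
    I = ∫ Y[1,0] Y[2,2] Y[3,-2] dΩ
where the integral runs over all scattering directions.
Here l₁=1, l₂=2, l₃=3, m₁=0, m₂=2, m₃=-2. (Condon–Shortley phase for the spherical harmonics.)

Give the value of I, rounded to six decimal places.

Checks pass: Σm=0; 6 even; l₃=3∈[1,3].
(2·1+1)(2·2+1)(2·3+1) = 105
Δ: 0! 2! 4! / 7! → 1/105
sum: t=0:+1/4 = 1/4
3j²(1 2 3; 0 0 0) = Δ·Π!·Σ² = 3/35  (sign -1)
sum: t=0:+1/24 = 1/24
3j²(1 2 3; 0 2 -2) = Δ·Π!·Σ² = 1/21  (sign -1)
combine: 4πI² = 105·3/35·1/21 = 3/7
take √, sign +1: I = 0.18467439

0.184674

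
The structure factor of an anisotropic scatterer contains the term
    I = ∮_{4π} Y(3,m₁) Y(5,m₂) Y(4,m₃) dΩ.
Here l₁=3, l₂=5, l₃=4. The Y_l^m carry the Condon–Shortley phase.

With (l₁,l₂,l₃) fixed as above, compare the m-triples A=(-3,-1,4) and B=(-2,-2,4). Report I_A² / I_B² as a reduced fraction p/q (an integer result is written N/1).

Shared (l₁,l₂,l₃)=(3,5,4): N and (l;000)² cancel in I_A²/I_B².
A: Δ = 4!·2!·6!/13! = 1/180180; Racah Σ t=4..4: t=4:+1/34560 = 1/34560; ⇒ 3j(3 5 4; -3 -1 4)² = 1/429, sgn +1
B: Δ = 4!·2!·6!/13! = 1/180180; Racah Σ t=3..3: t=3:−1/8640 = -1/8640; ⇒ 3j(3 5 4; -2 -2 4)² = 14/1287, sgn -1
I_A²/I_B² = (1/429)/(14/1287) = 3/14

3/14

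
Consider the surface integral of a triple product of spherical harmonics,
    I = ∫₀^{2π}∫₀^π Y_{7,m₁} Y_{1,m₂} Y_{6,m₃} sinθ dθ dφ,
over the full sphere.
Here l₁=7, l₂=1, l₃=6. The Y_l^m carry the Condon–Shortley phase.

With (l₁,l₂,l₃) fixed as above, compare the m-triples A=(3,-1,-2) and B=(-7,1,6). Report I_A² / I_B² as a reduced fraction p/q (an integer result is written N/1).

45/91

l's match ⇒ only the (l;m) 3-j factors differ between A and B.
A: triangle coeff Δ(7,1,6) = 1/1365; Σ_t [0,0]: t=0:+1/1935360 = 1/1935360; (3j)²=3/91 [(7 1 6; 3 -1 -2)], sign=+1
B: triangle coeff Δ(7,1,6) = 1/1365; Σ_t [2,2]: t=2:+1/958003200 = 1/958003200; (3j)²=1/15 [(7 1 6; -7 1 6)], sign=+1
I_A²/I_B² = (3/91)/(1/15) = 45/91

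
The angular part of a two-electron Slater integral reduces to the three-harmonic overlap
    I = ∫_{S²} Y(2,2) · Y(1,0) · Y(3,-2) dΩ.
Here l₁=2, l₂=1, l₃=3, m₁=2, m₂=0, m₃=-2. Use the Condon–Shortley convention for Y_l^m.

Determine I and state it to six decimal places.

Checks pass: Σm=0; 6 even; l₃=3∈[1,3].
(2·2+1)(2·1+1)(2·3+1) = 105
Δ: 0! 4! 2! / 7! → 1/105
sum: t=0:+1/4 = 1/4
3j²(2 1 3; 0 0 0) = Δ·Π!·Σ² = 3/35  (sign -1)
sum: t=0:+1/24 = 1/24
3j²(2 1 3; 2 0 -2) = Δ·Π!·Σ² = 1/21  (sign -1)
combine: 4πI² = 105·3/35·1/21 = 3/7
take √, sign +1: I = 0.18467439

0.184674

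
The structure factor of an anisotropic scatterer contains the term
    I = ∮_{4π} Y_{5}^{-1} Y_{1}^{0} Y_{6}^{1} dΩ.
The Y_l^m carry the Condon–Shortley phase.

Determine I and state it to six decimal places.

Rules hold: Σm=0, L=12 even, 4≤6≤6.
N = 11·3·13 = 429
Δ = 0!·10!·2!/13! = 1/858
Racah Σ t=0..0: t=0:+1/14400 = 1/14400
⇒ 3j(5 1 6; 0 0 0)² = 6/143, sgn +1
Racah Σ t=0..0: t=0:+1/17280 = 1/17280
⇒ 3j(5 1 6; -1 0 1)² = 35/858, sgn -1
4πI² = N·(3j₀)²·(3jₘ)² = 105/143
I = -1·√(0.734266/4π) = -0.24172507

-0.241725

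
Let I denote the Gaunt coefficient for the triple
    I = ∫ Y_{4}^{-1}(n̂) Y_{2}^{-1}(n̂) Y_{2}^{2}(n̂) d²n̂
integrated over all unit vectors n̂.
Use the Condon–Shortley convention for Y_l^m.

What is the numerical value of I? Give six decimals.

-0.090112

Checks pass: Σm=0; 8 even; l₃=2∈[2,6].
(2·4+1)(2·2+1)(2·2+1) = 225
Δ: 4! 4! 0! / 9! → 1/630
sum: t=2:+1/16 = 1/16
3j²(4 2 2; 0 0 0) = Δ·Π!·Σ² = 2/35  (sign +1)
sum: t=1:−1/144 = -1/144
3j²(4 2 2; -1 -1 2) = Δ·Π!·Σ² = 1/126  (sign -1)
combine: 4πI² = 225·2/35·1/126 = 5/49
take √, sign -1: I = -0.09011188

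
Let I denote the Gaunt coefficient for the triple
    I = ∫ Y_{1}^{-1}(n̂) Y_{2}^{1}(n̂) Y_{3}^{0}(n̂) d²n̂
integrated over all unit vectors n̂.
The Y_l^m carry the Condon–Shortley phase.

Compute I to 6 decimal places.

Rules hold: Σm=0, L=6 even, 1≤3≤3.
N = 3·5·7 = 105
Δ = 0!·2!·4!/7! = 1/105
Racah Σ t=0..0: t=0:+1/4 = 1/4
⇒ 3j(1 2 3; 0 0 0)² = 3/35, sgn -1
Racah Σ t=0..0: t=0:+1/12 = 1/12
⇒ 3j(1 2 3; -1 1 0)² = 1/35, sgn -1
4πI² = N·(3j₀)²·(3jₘ)² = 9/35
I = +1·√(0.257143/4π) = 0.14304817

0.143048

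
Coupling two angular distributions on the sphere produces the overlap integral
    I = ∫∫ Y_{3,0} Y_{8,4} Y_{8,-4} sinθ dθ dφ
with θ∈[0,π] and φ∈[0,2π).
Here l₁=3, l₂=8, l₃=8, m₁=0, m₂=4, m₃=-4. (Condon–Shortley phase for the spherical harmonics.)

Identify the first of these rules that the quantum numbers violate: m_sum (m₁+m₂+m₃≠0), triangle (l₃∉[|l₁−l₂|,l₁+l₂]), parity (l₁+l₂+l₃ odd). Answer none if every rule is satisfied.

parity

Σmᵢ = 0  ✓
l₃∈[|l₁−l₂|,l₁+l₂]=[5,11], have l₃=8  ✓
Σlᵢ = 19 ⇒ odd  ✗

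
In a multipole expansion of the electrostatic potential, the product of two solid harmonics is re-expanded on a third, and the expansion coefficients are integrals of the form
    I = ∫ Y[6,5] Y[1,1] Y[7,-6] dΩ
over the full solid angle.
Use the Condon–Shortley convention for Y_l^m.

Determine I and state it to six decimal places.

0.309019

Checks pass: Σm=0; 14 even; l₃=7∈[5,7].
(2·6+1)(2·1+1)(2·7+1) = 585
Δ: 0! 12! 2! / 15! → 1/1365
sum: t=0:+1/518400 = 1/518400
3j²(6 1 7; 0 0 0) = Δ·Π!·Σ² = 7/195  (sign -1)
sum: t=0:+1/79833600 = 1/79833600
3j²(6 1 7; 5 1 -6) = Δ·Π!·Σ² = 2/35  (sign -1)
combine: 4πI² = 585·7/195·2/35 = 6/5
take √, sign +1: I = 0.30901936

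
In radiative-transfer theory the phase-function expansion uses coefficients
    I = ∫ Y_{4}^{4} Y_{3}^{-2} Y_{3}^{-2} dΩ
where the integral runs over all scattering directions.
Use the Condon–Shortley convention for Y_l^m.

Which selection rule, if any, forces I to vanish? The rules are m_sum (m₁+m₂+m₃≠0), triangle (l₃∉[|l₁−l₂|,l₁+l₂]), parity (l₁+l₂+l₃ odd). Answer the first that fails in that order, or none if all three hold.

azimuthal sum: 4 − 2 − 2 = 0  ✓
1 ≤ 3 ≤ 7 (triangle on l)  ✓
L = 4 + 3 + 3 = 10 (even)  ✓

none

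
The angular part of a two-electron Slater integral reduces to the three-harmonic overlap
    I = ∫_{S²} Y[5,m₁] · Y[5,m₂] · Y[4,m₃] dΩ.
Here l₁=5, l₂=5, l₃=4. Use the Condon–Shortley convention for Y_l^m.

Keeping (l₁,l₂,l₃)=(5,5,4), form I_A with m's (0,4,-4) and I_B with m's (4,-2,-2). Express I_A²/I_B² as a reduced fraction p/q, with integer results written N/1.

6/5

Same 5,5,4: normalisation and zero-m 3j drop out of the ratio.
A: Δ: 6! 4! 4! / 15! → 1/3153150; sum: t=5:−1/69120 = -1/69120; 3j²(5 5 4; 0 4 -4) = Δ·Π!·Σ² = 2/143  (sign -1)
B: Δ: 6! 4! 4! / 15! → 1/3153150; sum: t=0:+1/25920 t=1:−1/11520 = -1/20736; 3j²(5 5 4; 4 -2 -2) = Δ·Π!·Σ² = 5/429  (sign -1)
I_A²/I_B² = (2/143)/(5/429) = 6/5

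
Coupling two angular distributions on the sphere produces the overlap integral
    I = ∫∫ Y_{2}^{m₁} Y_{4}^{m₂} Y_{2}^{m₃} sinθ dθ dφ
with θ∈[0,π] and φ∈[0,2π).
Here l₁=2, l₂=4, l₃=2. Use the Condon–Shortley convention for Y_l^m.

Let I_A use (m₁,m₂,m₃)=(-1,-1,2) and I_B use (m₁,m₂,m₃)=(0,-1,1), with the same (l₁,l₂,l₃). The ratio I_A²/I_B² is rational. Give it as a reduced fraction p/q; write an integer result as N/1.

1/6

l's match ⇒ only the (l;m) 3-j factors differ between A and B.
A: triangle coeff Δ(2,4,2) = 1/630; Σ_t [3,3]: t=3:−1/144 = -1/144; (3j)²=1/126 [(2 4 2; -1 -1 2)], sign=-1
B: triangle coeff Δ(2,4,2) = 1/630; Σ_t [2,2]: t=2:+1/24 = 1/24; (3j)²=1/21 [(2 4 2; 0 -1 1)], sign=-1
I_A²/I_B² = (1/126)/(1/21) = 1/6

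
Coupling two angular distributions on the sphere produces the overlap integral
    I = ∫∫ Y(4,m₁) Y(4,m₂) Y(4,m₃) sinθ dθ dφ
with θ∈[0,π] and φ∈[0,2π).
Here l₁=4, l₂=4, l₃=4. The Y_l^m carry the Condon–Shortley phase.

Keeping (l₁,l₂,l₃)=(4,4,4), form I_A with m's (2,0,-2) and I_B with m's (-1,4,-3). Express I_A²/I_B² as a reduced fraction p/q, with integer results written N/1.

121/490

l's match ⇒ only the (l;m) 3-j factors differ between A and B.
A: triangle coeff Δ(4,4,4) = 1/450450; Σ_t [0,2]: t=0:+1/2304 t=1:−1/216 t=2:+1/384 = -11/6912; (3j)²=11/1638 [(4 4 4; 2 0 -2)], sign=-1
B: triangle coeff Δ(4,4,4) = 1/450450; Σ_t [4,4]: t=4:+1/3456 = 1/3456; (3j)²=35/1287 [(4 4 4; -1 4 -3)], sign=-1
I_A²/I_B² = (11/1638)/(35/1287) = 121/490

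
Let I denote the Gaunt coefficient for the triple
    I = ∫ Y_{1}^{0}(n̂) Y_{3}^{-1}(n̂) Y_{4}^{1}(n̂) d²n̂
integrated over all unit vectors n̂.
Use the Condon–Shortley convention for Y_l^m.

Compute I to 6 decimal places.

-0.238414

Checks pass: Σm=0; 8 even; l₃=4∈[2,4].
(2·1+1)(2·3+1)(2·4+1) = 189
Δ: 0! 2! 6! / 9! → 1/252
sum: t=0:+1/36 = 1/36
3j²(1 3 4; 0 0 0) = Δ·Π!·Σ² = 4/63  (sign +1)
sum: t=0:+1/48 = 1/48
3j²(1 3 4; 0 -1 1) = Δ·Π!·Σ² = 5/84  (sign -1)
combine: 4πI² = 189·4/63·5/84 = 5/7
take √, sign -1: I = -0.23841361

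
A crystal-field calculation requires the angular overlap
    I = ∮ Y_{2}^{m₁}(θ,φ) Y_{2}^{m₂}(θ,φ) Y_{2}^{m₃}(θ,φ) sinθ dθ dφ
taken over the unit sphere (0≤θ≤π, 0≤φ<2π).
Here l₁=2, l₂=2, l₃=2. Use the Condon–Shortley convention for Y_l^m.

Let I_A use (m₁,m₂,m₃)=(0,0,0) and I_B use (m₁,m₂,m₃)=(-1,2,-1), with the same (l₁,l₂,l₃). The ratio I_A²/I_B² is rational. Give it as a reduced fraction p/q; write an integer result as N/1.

2/3

Shared (l₁,l₂,l₃)=(2,2,2): N and (l;000)² cancel in I_A²/I_B².
A: Δ = 2!·2!·2!/7! = 1/630; Racah Σ t=0..2: t=0:+1/8 t=1:−1/1 t=2:+1/8 = -3/4; ⇒ 3j(2 2 2; 0 0 0)² = 2/35, sgn -1
B: Δ = 2!·2!·2!/7! = 1/630; Racah Σ t=2..2: t=2:+1/4 = 1/4; ⇒ 3j(2 2 2; -1 2 -1)² = 3/35, sgn -1
I_A²/I_B² = (2/35)/(3/35) = 2/3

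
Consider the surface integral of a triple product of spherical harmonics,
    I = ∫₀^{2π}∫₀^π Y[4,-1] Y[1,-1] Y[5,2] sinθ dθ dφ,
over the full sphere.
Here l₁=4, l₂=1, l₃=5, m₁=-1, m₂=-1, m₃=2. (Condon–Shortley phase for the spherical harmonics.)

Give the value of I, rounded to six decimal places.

0.225034

Checks pass: Σm=0; 10 even; l₃=5∈[3,5].
(2·4+1)(2·1+1)(2·5+1) = 297
Δ: 0! 8! 2! / 11! → 1/495
sum: t=0:+1/576 = 1/576
3j²(4 1 5; 0 0 0) = Δ·Π!·Σ² = 5/99  (sign -1)
sum: t=0:+1/1440 = 1/1440
3j²(4 1 5; -1 -1 2) = Δ·Π!·Σ² = 7/165  (sign -1)
combine: 4πI² = 297·5/99·7/165 = 7/11
take √, sign +1: I = 0.22503380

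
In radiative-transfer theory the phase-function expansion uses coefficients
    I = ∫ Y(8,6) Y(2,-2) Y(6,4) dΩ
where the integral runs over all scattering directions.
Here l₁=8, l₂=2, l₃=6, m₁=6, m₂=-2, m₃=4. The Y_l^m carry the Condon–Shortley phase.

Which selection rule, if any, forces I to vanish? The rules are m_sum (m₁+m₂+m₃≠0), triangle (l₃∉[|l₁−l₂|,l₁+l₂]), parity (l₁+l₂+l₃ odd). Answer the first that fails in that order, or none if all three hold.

m_sum

Σmᵢ = 8  ✗
l₃∈[|l₁−l₂|,l₁+l₂]=[6,10], have l₃=6
Σlᵢ = 16 ⇒ even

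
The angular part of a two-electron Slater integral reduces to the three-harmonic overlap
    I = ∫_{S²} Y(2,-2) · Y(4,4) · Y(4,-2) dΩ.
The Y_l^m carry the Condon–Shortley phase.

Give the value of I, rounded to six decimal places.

Rules hold: Σm=0, L=10 even, 2≤4≤6.
N = 5·9·9 = 405
Δ = 2!·2!·6!/11! = 1/13860
Racah Σ t=0..2: t=0:+1/192 t=1:−1/36 t=2:+1/192 = -5/288
⇒ 3j(2 4 4; 0 0 0)² = 20/693, sgn -1
Racah Σ t=2..2: t=2:+1/2880 = 1/2880
⇒ 3j(2 4 4; -2 4 -2)² = 2/165, sgn +1
4πI² = N·(3j₀)²·(3jₘ)² = 120/847
I = -1·√(0.141677/4π) = -0.10618031

-0.106180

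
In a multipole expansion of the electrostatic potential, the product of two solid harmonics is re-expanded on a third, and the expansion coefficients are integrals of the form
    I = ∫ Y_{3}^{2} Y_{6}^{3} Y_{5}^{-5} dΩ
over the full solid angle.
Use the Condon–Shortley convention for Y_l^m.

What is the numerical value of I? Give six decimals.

Checks pass: Σm=0; 14 even; l₃=5∈[3,9].
(2·3+1)(2·6+1)(2·5+1) = 1001
Δ: 4! 2! 8! / 15! → 1/675675
sum: t=1:−1/8640 t=2:+1/2304 t=3:−1/8640 = 7/34560
3j²(3 6 5; 0 0 0) = Δ·Π!·Σ² = 7/429  (sign -1)
sum: t=1:−1/483840 = -1/483840
3j²(3 6 5; 2 3 -5) = Δ·Π!·Σ² = 6/1001  (sign -1)
combine: 4πI² = 1001·7/429·6/1001 = 14/143
take √, sign +1: I = 0.08826552

0.088266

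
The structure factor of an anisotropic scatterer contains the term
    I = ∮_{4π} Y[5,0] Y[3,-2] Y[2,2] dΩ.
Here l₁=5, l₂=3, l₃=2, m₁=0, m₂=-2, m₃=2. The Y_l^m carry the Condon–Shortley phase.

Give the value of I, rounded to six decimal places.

0.053579

Checks pass: Σm=0; 10 even; l₃=2∈[2,8].
(2·5+1)(2·3+1)(2·2+1) = 385
Δ: 6! 4! 0! / 11! → 1/2310
sum: t=3:−1/144 = -1/144
3j²(5 3 2; 0 0 0) = Δ·Π!·Σ² = 10/231  (sign -1)
sum: t=1:−1/2880 = -1/2880
3j²(5 3 2; 0 -2 2) = Δ·Π!·Σ² = 1/462  (sign -1)
combine: 4πI² = 385·10/231·1/462 = 25/693
take √, sign +1: I = 0.05357948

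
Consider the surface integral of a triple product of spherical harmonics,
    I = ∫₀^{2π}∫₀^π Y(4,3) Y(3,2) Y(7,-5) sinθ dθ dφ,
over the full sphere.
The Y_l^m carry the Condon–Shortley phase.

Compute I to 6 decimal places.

Checks pass: Σm=0; 14 even; l₃=7∈[1,7].
(2·4+1)(2·3+1)(2·7+1) = 945
Δ: 0! 8! 6! / 15! → 1/45045
sum: t=0:+1/20736 = 1/20736
3j²(4 3 7; 0 0 0) = Δ·Π!·Σ² = 35/1287  (sign -1)
sum: t=0:+1/604800 = 1/604800
3j²(4 3 7; 3 2 -5) = Δ·Π!·Σ² = 16/455  (sign +1)
combine: 4πI² = 945·35/1287·16/455 = 1680/1859
take √, sign -1: I = -0.26816989

-0.268170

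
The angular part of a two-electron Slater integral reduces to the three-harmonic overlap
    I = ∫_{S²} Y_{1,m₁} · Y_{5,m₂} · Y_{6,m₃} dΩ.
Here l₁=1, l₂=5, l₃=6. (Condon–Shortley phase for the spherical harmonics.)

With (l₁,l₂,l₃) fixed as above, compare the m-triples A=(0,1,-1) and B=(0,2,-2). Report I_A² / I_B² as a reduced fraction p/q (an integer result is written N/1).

l's match ⇒ only the (l;m) 3-j factors differ between A and B.
A: triangle coeff Δ(1,5,6) = 1/858; Σ_t [0,0]: t=0:+1/17280 = 1/17280; (3j)²=35/858 [(1 5 6; 0 1 -1)], sign=-1
B: triangle coeff Δ(1,5,6) = 1/858; Σ_t [0,0]: t=0:+1/30240 = 1/30240; (3j)²=16/429 [(1 5 6; 0 2 -2)], sign=+1
I_A²/I_B² = (35/858)/(16/429) = 35/32

35/32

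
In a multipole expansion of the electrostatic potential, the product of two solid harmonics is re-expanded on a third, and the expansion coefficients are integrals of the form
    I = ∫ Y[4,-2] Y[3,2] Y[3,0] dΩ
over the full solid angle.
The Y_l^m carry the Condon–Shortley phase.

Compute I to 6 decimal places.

Rules hold: Σm=0, L=10 even, 1≤3≤7.
N = 9·7·7 = 441
Δ = 4!·4!·2!/11! = 1/34650
Racah Σ t=1..3: t=1:−1/72 t=2:+1/16 t=3:−1/72 = 5/144
⇒ 3j(4 3 3; 0 0 0)² = 2/77, sgn -1
Racah Σ t=3..4: t=3:−1/72 t=4:+1/96 = -1/288
⇒ 3j(4 3 3; -2 2 0)² = 1/462, sgn +1
4πI² = N·(3j₀)²·(3jₘ)² = 3/121
I = -1·√(0.0247934/4π) = -0.04441841

-0.044418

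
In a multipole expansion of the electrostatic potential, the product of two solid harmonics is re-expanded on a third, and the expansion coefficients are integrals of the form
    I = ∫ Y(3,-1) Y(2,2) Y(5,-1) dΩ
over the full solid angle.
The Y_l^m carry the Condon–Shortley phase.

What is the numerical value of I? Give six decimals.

m-sum 0 ✓  L=10 even ✓  1≤5≤5 ✓
Π(2lᵢ+1) = 7×5×11 = 385
triangle coeff Δ(3,2,5) = 1/2310
Σ_t [0,0]: t=0:+1/144 = 1/144
(3j)²=10/231 [(3 2 5; 0 0 0)], sign=-1
Σ_t [0,0]: t=0:+1/1152 = 1/1152
(3j)²=1/154 [(3 2 5; -1 2 -1)], sign=+1
⇒ 4πI² = 25/231
I = (-1)√(25/231/(4π)) = -0.09280237

-0.092802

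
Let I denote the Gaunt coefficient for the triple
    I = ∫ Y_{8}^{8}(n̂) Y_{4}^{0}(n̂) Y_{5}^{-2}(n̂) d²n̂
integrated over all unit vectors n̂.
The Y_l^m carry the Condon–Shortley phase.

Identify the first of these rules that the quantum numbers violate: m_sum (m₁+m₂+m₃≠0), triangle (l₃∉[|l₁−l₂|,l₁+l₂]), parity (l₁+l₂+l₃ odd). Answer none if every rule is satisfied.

Σmᵢ = 6  ✗
l₃∈[|l₁−l₂|,l₁+l₂]=[4,12], have l₃=5
Σlᵢ = 17 ⇒ odd

m_sum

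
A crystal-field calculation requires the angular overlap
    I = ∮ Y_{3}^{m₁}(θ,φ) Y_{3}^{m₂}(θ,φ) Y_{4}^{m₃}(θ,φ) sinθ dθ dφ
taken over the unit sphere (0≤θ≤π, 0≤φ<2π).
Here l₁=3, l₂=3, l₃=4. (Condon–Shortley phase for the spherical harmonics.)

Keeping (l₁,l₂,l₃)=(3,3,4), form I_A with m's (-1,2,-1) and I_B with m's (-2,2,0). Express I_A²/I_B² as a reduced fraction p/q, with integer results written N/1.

l's match ⇒ only the (l;m) 3-j factors differ between A and B.
A: triangle coeff Δ(3,3,4) = 1/34650; Σ_t [1,2]: t=1:−1/144 t=2:+1/48 = 1/72; (3j)²=16/693 [(3 3 4; -1 2 -1)], sign=-1
B: triangle coeff Δ(3,3,4) = 1/34650; Σ_t [1,2]: t=1:−1/576 t=2:+1/72 = 7/576; (3j)²=7/198 [(3 3 4; -2 2 0)], sign=+1
I_A²/I_B² = (16/693)/(7/198) = 32/49

32/49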